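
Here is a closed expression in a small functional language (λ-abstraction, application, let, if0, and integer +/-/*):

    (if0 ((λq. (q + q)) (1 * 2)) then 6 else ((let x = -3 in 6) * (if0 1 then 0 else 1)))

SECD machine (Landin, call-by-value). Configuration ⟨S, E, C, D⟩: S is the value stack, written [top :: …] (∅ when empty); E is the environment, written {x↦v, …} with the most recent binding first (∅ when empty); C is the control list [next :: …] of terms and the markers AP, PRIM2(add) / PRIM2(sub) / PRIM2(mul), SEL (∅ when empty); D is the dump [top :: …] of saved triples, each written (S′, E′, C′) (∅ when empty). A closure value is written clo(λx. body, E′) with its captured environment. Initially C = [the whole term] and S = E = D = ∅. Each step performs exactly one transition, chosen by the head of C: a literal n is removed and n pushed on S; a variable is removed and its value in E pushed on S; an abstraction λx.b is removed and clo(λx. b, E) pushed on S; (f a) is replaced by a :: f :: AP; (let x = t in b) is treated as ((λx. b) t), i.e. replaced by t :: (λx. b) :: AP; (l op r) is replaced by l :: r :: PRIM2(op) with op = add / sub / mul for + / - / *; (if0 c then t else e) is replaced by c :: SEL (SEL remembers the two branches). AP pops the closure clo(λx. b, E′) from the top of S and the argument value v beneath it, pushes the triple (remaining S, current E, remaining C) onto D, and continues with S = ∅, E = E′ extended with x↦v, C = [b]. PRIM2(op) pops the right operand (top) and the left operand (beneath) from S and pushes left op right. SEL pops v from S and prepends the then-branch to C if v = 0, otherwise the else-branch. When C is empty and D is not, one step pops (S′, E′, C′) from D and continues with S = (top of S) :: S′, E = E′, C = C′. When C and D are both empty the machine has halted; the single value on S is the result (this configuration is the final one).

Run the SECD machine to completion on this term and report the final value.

Answer: 6

Machine steps:
[0] ⟨S=∅; E=∅; C=[(if0 ((λq. (q + q)) (1 * 2)) then 6 else ((let x = -3 in 6) * (if0 1 then 0 else 1)))]; D=∅⟩
[1] ⟨S=∅; E=∅; C=[((λq. (q + q)) (1 * 2)) :: SEL]; D=∅⟩
[2] ⟨S=∅; E=∅; C=[(1 * 2) :: (λq. (q + q)) :: AP :: SEL]; D=∅⟩
[3] ⟨S=∅; E=∅; C=[1 :: 2 :: PRIM2(mul) :: (λq. (q + q)) :: AP :: SEL]; D=∅⟩
[4] ⟨S=[1]; E=∅; C=[2 :: PRIM2(mul) :: (λq. (q + q)) :: AP :: SEL]; D=∅⟩
[5] ⟨S=[2 :: 1]; E=∅; C=[PRIM2(mul) :: (λq. (q + q)) :: AP :: SEL]; D=∅⟩
[6] ⟨S=[2]; E=∅; C=[(λq. (q + q)) :: AP :: SEL]; D=∅⟩
[7] ⟨S=[clo(λq. (q + q), ∅) :: 2]; E=∅; C=[AP :: SEL]; D=∅⟩
[8] ⟨S=∅; E={q↦2}; C=[(q + q)]; D=[(∅, ∅, [SEL])]⟩
[9] ⟨S=∅; E={q↦2}; C=[q :: q :: PRIM2(add)]; D=[(∅, ∅, [SEL])]⟩
[10] ⟨S=[2]; E={q↦2}; C=[q :: PRIM2(add)]; D=[(∅, ∅, [SEL])]⟩
[11] ⟨S=[2 :: 2]; E={q↦2}; C=[PRIM2(add)]; D=[(∅, ∅, [SEL])]⟩
[12] ⟨S=[4]; E={q↦2}; C=∅; D=[(∅, ∅, [SEL])]⟩
[13] ⟨S=[4]; E=∅; C=[SEL]; D=∅⟩
[14] ⟨S=∅; E=∅; C=[((let x = -3 in 6) * (if0 1 then 0 else 1))]; D=∅⟩
[15] ⟨S=∅; E=∅; C=[(let x = -3 in 6) :: (if0 1 then 0 else 1) :: PRIM2(mul)]; D=∅⟩
[16] ⟨S=∅; E=∅; C=[-3 :: (λx. 6) :: AP :: (if0 1 then 0 else 1) :: PRIM2(mul)]; D=∅⟩
[17] ⟨S=[-3]; E=∅; C=[(λx. 6) :: AP :: (if0 1 then 0 else 1) :: PRIM2(mul)]; D=∅⟩
[18] ⟨S=[clo(λx. 6, ∅) :: -3]; E=∅; C=[AP :: (if0 1 then 0 else 1) :: PRIM2(mul)]; D=∅⟩
[19] ⟨S=∅; E={x↦-3}; C=[6]; D=[(∅, ∅, [(if0 1 then 0 else 1) :: PRIM2(mul)])]⟩
[20] ⟨S=[6]; E={x↦-3}; C=∅; D=[(∅, ∅, [(if0 1 then 0 else 1) :: PRIM2(mul)])]⟩
[21] ⟨S=[6]; E=∅; C=[(if0 1 then 0 else 1) :: PRIM2(mul)]; D=∅⟩
[22] ⟨S=[6]; E=∅; C=[1 :: SEL :: PRIM2(mul)]; D=∅⟩
[23] ⟨S=[1 :: 6]; E=∅; C=[SEL :: PRIM2(mul)]; D=∅⟩
[24] ⟨S=[6]; E=∅; C=[1 :: PRIM2(mul)]; D=∅⟩
[25] ⟨S=[1 :: 6]; E=∅; C=[PRIM2(mul)]; D=∅⟩
[26] ⟨S=[6]; E=∅; C=∅; D=∅⟩
→ final value 6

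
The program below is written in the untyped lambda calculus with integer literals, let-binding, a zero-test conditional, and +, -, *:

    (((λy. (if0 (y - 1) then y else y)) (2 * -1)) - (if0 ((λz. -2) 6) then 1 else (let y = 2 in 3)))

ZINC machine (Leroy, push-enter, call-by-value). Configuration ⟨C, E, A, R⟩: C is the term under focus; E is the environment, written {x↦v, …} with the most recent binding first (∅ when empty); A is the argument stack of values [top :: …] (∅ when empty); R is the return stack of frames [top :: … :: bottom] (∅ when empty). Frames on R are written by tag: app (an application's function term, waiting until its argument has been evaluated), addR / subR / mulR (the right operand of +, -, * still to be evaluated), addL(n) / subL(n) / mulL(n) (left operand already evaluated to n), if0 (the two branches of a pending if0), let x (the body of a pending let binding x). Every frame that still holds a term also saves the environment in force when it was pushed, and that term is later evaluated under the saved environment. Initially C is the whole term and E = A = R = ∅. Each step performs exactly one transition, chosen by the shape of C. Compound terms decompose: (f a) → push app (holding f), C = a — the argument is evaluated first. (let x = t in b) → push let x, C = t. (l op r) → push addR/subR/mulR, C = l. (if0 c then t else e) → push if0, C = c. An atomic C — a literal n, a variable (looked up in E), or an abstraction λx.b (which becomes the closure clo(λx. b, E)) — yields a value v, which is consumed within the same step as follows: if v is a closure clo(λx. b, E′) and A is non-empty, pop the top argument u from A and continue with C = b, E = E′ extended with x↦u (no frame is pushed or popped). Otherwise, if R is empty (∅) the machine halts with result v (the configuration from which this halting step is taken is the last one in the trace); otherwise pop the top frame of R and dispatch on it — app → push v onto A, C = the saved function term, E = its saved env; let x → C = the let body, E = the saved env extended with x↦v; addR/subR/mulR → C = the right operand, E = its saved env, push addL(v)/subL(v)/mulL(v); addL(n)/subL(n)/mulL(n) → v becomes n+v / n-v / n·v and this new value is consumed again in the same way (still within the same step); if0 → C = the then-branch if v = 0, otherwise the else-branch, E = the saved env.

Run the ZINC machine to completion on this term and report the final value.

t=0: [C=(((λy. (if0 (y - 1) then y else y)) (2 * -1)) - (if0 ((λz. -2) 6) then 1 else (let y = 2 in 3))) | E=∅ | A=∅ | R=∅]
t=1: [C=((λy. (if0 (y - 1) then y else y)) (2 * -1)) | E=∅ | A=∅ | R=[subR]]
t=2: [C=(2 * -1) | E=∅ | A=∅ | R=[app :: subR]]
t=3: [C=2 | E=∅ | A=∅ | R=[mulR :: app :: subR]]
t=4: [C=-1 | E=∅ | A=∅ | R=[mulL(2) :: app :: subR]]
t=5: [C=(λy. (if0 (y - 1) then y else y)) | E=∅ | A=[-2] | R=[subR]]
t=6: [C=(if0 (y - 1) then y else y) | E={y↦-2} | A=∅ | R=[subR]]
t=7: [C=(y - 1) | E={y↦-2} | A=∅ | R=[if0 :: subR]]
t=8: [C=y | E={y↦-2} | A=∅ | R=[subR :: if0 :: subR]]
t=9: [C=1 | E={y↦-2} | A=∅ | R=[subL(-2) :: if0 :: subR]]
t=10: [C=y | E={y↦-2} | A=∅ | R=[subR]]
t=11: [C=(if0 ((λz. -2) 6) then 1 else (let y = 2 in 3)) | E=∅ | A=∅ | R=[subL(-2)]]
t=12: [C=((λz. -2) 6) | E=∅ | A=∅ | R=[if0 :: subL(-2)]]
t=13: [C=6 | E=∅ | A=∅ | R=[app :: if0 :: subL(-2)]]
t=14: [C=(λz. -2) | E=∅ | A=[6] | R=[if0 :: subL(-2)]]
t=15: [C=-2 | E={z↦6} | A=∅ | R=[if0 :: subL(-2)]]
t=16: [C=(let y = 2 in 3) | E=∅ | A=∅ | R=[subL(-2)]]
t=17: [C=2 | E=∅ | A=∅ | R=[let y :: subL(-2)]]
t=18: [C=3 | E={y↦2} | A=∅ | R=[subL(-2)]]
→ final value -5

Answer: -5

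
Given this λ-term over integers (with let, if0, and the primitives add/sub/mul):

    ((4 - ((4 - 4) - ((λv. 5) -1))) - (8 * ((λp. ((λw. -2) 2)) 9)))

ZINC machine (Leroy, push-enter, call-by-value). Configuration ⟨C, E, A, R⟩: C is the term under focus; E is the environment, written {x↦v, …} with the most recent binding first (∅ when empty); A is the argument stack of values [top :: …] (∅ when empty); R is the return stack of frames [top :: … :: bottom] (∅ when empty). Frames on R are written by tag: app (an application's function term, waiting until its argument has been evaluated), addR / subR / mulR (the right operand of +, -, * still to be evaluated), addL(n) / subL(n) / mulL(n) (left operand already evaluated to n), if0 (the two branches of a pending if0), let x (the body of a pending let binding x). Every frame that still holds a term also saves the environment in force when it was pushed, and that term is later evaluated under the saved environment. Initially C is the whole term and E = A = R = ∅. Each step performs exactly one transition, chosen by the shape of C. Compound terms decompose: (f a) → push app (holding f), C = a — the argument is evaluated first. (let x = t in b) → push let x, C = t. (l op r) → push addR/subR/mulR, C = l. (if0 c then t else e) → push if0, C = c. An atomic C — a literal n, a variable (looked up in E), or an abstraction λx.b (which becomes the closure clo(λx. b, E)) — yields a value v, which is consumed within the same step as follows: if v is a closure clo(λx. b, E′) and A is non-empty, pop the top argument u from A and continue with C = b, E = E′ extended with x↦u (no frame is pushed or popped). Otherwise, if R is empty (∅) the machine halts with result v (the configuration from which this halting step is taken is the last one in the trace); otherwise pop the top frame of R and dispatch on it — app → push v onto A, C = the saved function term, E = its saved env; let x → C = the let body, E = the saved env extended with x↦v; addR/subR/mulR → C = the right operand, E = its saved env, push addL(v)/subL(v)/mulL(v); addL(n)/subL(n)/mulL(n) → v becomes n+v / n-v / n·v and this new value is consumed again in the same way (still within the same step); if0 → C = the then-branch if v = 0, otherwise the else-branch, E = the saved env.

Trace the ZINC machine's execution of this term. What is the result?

0. [C=((4 - ((4 - 4) - ((λv. 5) -1))) - (8 * ((λp. ((λw. -2) 2)) 9))) | E=∅ | A=∅ | R=∅]
1. [C=(4 - ((4 - 4) - ((λv. 5) -1))) | E=∅ | A=∅ | R=[subR]]
2. [C=4 | E=∅ | A=∅ | R=[subR :: subR]]
3. [C=((4 - 4) - ((λv. 5) -1)) | E=∅ | A=∅ | R=[subL(4) :: subR]]
4. [C=(4 - 4) | E=∅ | A=∅ | R=[subR :: subL(4) :: subR]]
5. [C=4 | E=∅ | A=∅ | R=[subR :: subR :: subL(4) :: subR]]
6. [C=4 | E=∅ | A=∅ | R=[subL(4) :: subR :: subL(4) :: subR]]
7. [C=((λv. 5) -1) | E=∅ | A=∅ | R=[subL(0) :: subL(4) :: subR]]
8. [C=-1 | E=∅ | A=∅ | R=[app :: subL(0) :: subL(4) :: subR]]
9. [C=(λv. 5) | E=∅ | A=[-1] | R=[subL(0) :: subL(4) :: subR]]
10. [C=5 | E={v↦-1} | A=∅ | R=[subL(0) :: subL(4) :: subR]]
11. [C=(8 * ((λp. ((λw. -2) 2)) 9)) | E=∅ | A=∅ | R=[subL(9)]]
12. [C=8 | E=∅ | A=∅ | R=[mulR :: subL(9)]]
13. [C=((λp. ((λw. -2) 2)) 9) | E=∅ | A=∅ | R=[mulL(8) :: subL(9)]]
14. [C=9 | E=∅ | A=∅ | R=[app :: mulL(8) :: subL(9)]]
15. [C=(λp. ((λw. -2) 2)) | E=∅ | A=[9] | R=[mulL(8) :: subL(9)]]
16. [C=((λw. -2) 2) | E={p↦9} | A=∅ | R=[mulL(8) :: subL(9)]]
17. [C=2 | E={p↦9} | A=∅ | R=[app :: mulL(8) :: subL(9)]]
18. [C=(λw. -2) | E={p↦9} | A=[2] | R=[mulL(8) :: subL(9)]]
19. [C=-2 | E={w↦2, p↦9} | A=∅ | R=[mulL(8) :: subL(9)]]
→ final value 25

Answer: 25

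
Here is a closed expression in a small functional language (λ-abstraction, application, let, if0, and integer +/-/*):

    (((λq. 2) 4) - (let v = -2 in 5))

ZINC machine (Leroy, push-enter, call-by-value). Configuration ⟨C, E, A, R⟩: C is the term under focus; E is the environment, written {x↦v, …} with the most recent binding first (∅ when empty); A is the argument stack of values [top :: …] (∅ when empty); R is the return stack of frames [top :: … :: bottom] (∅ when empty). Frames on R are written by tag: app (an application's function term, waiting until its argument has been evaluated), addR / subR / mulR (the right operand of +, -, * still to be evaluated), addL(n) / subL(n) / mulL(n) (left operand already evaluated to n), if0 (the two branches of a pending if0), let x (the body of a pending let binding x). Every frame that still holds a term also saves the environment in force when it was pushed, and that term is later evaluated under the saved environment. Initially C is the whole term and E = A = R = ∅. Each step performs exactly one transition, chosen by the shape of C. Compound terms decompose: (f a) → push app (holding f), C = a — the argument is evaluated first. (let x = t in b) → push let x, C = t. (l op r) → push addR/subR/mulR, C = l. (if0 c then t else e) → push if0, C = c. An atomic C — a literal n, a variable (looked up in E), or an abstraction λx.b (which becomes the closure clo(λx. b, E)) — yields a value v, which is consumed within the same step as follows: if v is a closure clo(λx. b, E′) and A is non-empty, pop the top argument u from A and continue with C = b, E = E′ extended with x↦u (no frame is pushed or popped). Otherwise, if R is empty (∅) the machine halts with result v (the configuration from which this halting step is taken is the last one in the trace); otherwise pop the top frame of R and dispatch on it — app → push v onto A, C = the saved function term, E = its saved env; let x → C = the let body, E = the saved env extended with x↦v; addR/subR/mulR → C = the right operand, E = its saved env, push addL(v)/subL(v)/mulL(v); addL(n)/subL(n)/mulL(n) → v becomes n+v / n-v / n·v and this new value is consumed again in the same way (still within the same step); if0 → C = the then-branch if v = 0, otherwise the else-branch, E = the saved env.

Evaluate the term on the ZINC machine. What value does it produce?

t=0: [C=(((λq. 2) 4) - (let v = -2 in 5)) | E=∅ | A=∅ | R=∅]
t=1: [C=((λq. 2) 4) | E=∅ | A=∅ | R=[subR]]
t=2: [C=4 | E=∅ | A=∅ | R=[app :: subR]]
t=3: [C=(λq. 2) | E=∅ | A=[4] | R=[subR]]
t=4: [C=2 | E={q↦4} | A=∅ | R=[subR]]
t=5: [C=(let v = -2 in 5) | E=∅ | A=∅ | R=[subL(2)]]
t=6: [C=-2 | E=∅ | A=∅ | R=[let v :: subL(2)]]
t=7: [C=5 | E={v↦-2} | A=∅ | R=[subL(2)]]
→ final value -3

Answer: -3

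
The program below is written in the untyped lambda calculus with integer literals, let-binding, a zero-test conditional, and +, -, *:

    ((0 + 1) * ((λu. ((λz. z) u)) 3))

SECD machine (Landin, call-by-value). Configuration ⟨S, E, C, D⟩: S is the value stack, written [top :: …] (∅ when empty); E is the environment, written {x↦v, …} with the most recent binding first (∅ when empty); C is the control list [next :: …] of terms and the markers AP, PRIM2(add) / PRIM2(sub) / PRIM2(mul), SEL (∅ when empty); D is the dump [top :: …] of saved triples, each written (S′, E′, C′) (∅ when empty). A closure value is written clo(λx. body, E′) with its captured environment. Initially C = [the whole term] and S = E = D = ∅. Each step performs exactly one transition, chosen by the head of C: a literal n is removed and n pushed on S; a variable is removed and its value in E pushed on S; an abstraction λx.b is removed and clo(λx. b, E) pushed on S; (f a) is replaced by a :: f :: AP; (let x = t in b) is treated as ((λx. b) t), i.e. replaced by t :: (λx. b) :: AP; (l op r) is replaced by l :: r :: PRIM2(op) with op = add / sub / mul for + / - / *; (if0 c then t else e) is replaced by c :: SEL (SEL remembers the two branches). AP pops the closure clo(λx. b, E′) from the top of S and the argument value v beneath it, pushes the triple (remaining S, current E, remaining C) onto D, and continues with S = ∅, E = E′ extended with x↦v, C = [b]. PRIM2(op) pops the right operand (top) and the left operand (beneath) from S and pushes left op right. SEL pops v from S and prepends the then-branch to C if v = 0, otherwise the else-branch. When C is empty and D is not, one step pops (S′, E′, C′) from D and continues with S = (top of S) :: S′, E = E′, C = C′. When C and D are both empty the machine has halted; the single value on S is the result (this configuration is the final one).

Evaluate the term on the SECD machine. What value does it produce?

0. <S=∅, E=∅, C=[((0 + 1) * ((λu. ((λz. z) u)) 3))], D=∅>
1. <S=∅, E=∅, C=[(0 + 1) :: ((λu. ((λz. z) u)) 3) :: PRIM2(mul)], D=∅>
2. <S=∅, E=∅, C=[0 :: 1 :: PRIM2(add) :: ((λu. ((λz. z) u)) 3) :: PRIM2(mul)], D=∅>
3. <S=[0], E=∅, C=[1 :: PRIM2(add) :: ((λu. ((λz. z) u)) 3) :: PRIM2(mul)], D=∅>
4. <S=[1 :: 0], E=∅, C=[PRIM2(add) :: ((λu. ((λz. z) u)) 3) :: PRIM2(mul)], D=∅>
5. <S=[1], E=∅, C=[((λu. ((λz. z) u)) 3) :: PRIM2(mul)], D=∅>
6. <S=[1], E=∅, C=[3 :: (λu. ((λz. z) u)) :: AP :: PRIM2(mul)], D=∅>
7. <S=[3 :: 1], E=∅, C=[(λu. ((λz. z) u)) :: AP :: PRIM2(mul)], D=∅>
8. <S=[clo(λu. ((λz. z) u), ∅) :: 3 :: 1], E=∅, C=[AP :: PRIM2(mul)], D=∅>
9. <S=∅, E={u↦3}, C=[((λz. z) u)], D=[([1], ∅, [PRIM2(mul)])]>
10. <S=∅, E={u↦3}, C=[u :: (λz. z) :: AP], D=[([1], ∅, [PRIM2(mul)])]>
11. <S=[3], E={u↦3}, C=[(λz. z) :: AP], D=[([1], ∅, [PRIM2(mul)])]>
12. <S=[clo(λz. z, {u↦3}) :: 3], E={u↦3}, C=[AP], D=[([1], ∅, [PRIM2(mul)])]>
13. <S=∅, E={z↦3, u↦3}, C=[z], D=[(∅, {u↦3}, ∅) :: ([1], ∅, [PRIM2(mul)])]>
14. <S=[3], E={z↦3, u↦3}, C=∅, D=[(∅, {u↦3}, ∅) :: ([1], ∅, [PRIM2(mul)])]>
15. <S=[3], E={u↦3}, C=∅, D=[([1], ∅, [PRIM2(mul)])]>
16. <S=[3 :: 1], E=∅, C=[PRIM2(mul)], D=∅>
17. <S=[3], E=∅, C=∅, D=∅>
→ final value 3

Answer: 3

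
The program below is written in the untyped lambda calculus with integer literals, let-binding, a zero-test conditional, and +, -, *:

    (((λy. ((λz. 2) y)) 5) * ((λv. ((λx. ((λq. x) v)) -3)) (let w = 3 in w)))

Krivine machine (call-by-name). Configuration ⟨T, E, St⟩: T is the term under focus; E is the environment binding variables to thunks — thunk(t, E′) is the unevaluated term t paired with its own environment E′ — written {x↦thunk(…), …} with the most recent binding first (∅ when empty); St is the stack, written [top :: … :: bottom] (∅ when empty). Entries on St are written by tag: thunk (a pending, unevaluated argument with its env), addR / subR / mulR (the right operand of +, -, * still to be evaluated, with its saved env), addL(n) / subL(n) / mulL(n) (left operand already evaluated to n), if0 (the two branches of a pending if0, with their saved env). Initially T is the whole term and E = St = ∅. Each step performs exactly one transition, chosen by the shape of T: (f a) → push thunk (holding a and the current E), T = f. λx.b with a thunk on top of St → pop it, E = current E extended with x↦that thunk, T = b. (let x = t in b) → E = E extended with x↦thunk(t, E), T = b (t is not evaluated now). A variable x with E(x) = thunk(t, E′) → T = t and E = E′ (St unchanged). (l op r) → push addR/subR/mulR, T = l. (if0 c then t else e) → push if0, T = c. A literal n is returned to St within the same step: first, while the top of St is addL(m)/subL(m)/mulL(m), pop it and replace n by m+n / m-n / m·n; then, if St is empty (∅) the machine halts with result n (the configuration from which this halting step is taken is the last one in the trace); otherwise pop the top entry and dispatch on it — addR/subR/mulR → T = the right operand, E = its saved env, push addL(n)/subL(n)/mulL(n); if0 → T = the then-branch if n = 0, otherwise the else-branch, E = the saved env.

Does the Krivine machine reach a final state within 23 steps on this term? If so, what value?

step 0: <T=(((λy. ((λz. 2) y)) 5) * ((λv. ((λx. ((λq. x) v)) -3)) (let w = 3 in w))), E=∅, St=∅>
step 1: <T=((λy. ((λz. 2) y)) 5), E=∅, St=[mulR]>
step 2: <T=(λy. ((λz. 2) y)), E=∅, St=[thunk :: mulR]>
step 3: <T=((λz. 2) y), E={y↦thunk(5, ∅)}, St=[mulR]>
step 4: <T=(λz. 2), E={y↦thunk(5, ∅)}, St=[thunk :: mulR]>
step 5: <T=2, E={z↦thunk(y, {y↦thunk(5, ∅)}), y↦thunk(5, ∅)}, St=[mulR]>
step 6: <T=((λv. ((λx. ((λq. x) v)) -3)) (let w = 3 in w)), E=∅, St=[mulL(2)]>
step 7: <T=(λv. ((λx. ((λq. x) v)) -3)), E=∅, St=[thunk :: mulL(2)]>
step 8: <T=((λx. ((λq. x) v)) -3), E={v↦thunk((let w = 3 in w), ∅)}, St=[mulL(2)]>
step 9: <T=(λx. ((λq. x) v)), E={v↦thunk((let w = 3 in w), ∅)}, St=[thunk :: mulL(2)]>
step 10: <T=((λq. x) v), E={x↦thunk(-3, {v↦thunk((let w = 3 in w), ∅)}), v↦thunk((let w = 3 in w), ∅)}, St=[mulL(2)]>
step 11: <T=(λq. x), E={x↦thunk(-3, {v↦thunk((let w = 3 in w), ∅)}), v↦thunk((let w = 3 in w), ∅)}, St=[thunk :: mulL(2)]>
step 12: <T=x, E={q↦thunk(v, {x↦thunk(-3, {v↦thunk((let w = 3 in w), ∅)}), v↦thunk((let w = 3 in w), ∅)}), x↦thunk(-3, {v↦thunk((let w = 3 in w), ∅)}), v↦thunk((let w = 3 in w), ∅)}, St=[mulL(2)]>
step 13: <T=-3, E={v↦thunk((let w = 3 in w), ∅)}, St=[mulL(2)]>
→ final value -6

Answer: -6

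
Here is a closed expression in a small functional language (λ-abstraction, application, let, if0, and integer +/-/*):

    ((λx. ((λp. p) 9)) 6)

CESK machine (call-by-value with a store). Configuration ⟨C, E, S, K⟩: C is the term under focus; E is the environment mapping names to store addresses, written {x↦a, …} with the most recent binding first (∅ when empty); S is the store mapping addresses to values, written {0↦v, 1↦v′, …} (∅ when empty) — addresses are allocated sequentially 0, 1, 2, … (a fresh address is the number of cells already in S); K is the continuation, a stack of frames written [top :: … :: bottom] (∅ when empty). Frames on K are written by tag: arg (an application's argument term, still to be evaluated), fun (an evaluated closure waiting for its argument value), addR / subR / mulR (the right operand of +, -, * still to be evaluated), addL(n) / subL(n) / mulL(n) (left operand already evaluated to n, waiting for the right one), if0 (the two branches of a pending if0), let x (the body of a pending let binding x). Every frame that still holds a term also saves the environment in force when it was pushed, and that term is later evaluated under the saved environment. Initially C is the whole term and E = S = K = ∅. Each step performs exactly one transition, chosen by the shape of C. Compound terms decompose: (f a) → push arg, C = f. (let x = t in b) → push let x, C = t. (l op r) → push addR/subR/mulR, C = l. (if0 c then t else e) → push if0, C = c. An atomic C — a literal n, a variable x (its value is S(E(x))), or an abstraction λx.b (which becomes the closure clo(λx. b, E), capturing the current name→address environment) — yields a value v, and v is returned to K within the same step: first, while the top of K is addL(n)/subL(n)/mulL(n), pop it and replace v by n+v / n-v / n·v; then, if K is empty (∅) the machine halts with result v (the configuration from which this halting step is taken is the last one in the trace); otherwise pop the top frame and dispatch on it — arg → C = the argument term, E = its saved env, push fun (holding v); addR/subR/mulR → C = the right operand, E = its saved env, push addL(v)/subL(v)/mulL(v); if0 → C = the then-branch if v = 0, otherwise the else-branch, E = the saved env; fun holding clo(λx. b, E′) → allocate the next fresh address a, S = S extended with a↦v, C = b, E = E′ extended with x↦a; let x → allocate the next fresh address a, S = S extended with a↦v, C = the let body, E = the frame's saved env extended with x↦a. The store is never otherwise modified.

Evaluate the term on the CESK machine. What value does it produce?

0. <C=((λx. ((λp. p) 9)) 6), E=∅, S=∅, K=∅>
1. <C=(λx. ((λp. p) 9)), E=∅, S=∅, K=[arg]>
2. <C=6, E=∅, S=∅, K=[fun]>
3. <C=((λp. p) 9), E={x↦0}, S={0↦6}, K=∅>
4. <C=(λp. p), E={x↦0}, S={0↦6}, K=[arg]>
5. <C=9, E={x↦0}, S={0↦6}, K=[fun]>
6. <C=p, E={p↦1, x↦0}, S={0↦6, 1↦9}, K=∅>
→ final value 9

Answer: 9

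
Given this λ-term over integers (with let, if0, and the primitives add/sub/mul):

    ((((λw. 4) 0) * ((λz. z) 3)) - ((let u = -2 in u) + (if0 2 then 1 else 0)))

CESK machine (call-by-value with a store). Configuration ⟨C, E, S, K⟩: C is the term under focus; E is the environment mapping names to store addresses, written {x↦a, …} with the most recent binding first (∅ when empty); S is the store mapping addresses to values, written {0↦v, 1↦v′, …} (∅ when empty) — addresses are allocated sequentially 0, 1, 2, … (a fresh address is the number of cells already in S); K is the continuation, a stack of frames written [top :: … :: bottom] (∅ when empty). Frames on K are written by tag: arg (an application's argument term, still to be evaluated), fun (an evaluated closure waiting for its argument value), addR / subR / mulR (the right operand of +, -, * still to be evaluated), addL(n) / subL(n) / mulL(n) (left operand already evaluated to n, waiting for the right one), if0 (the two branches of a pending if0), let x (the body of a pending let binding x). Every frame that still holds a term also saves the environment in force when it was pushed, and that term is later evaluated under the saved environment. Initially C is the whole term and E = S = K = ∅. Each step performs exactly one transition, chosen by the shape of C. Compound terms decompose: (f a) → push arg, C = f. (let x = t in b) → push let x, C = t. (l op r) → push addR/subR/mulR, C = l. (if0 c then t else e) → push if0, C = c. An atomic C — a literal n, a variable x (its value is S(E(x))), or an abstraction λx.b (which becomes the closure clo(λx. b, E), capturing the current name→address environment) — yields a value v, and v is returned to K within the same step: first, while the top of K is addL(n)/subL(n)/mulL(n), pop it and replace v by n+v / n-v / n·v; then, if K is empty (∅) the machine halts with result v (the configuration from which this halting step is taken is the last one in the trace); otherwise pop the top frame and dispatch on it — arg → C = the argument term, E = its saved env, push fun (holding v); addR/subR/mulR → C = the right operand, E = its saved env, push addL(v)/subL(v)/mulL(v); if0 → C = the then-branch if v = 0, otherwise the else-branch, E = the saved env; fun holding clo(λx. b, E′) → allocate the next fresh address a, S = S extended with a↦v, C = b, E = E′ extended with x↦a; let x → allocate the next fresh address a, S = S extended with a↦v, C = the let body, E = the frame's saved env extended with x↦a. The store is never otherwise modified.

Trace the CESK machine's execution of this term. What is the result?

Answer: 14

Machine steps:
step 0: <C=((((λw. 4) 0) * ((λz. z) 3)) - ((let u = -2 in u) + (if0 2 then 1 else 0))), E=∅, S=∅, K=∅>
step 1: <C=(((λw. 4) 0) * ((λz. z) 3)), E=∅, S=∅, K=[subR]>
step 2: <C=((λw. 4) 0), E=∅, S=∅, K=[mulR :: subR]>
step 3: <C=(λw. 4), E=∅, S=∅, K=[arg :: mulR :: subR]>
step 4: <C=0, E=∅, S=∅, K=[fun :: mulR :: subR]>
step 5: <C=4, E={w↦0}, S={0↦0}, K=[mulR :: subR]>
step 6: <C=((λz. z) 3), E=∅, S={0↦0}, K=[mulL(4) :: subR]>
step 7: <C=(λz. z), E=∅, S={0↦0}, K=[arg :: mulL(4) :: subR]>
step 8: <C=3, E=∅, S={0↦0}, K=[fun :: mulL(4) :: subR]>
step 9: <C=z, E={z↦1}, S={0↦0, 1↦3}, K=[mulL(4) :: subR]>
step 10: <C=((let u = -2 in u) + (if0 2 then 1 else 0)), E=∅, S={0↦0, 1↦3}, K=[subL(12)]>
step 11: <C=(let u = -2 in u), E=∅, S={0↦0, 1↦3}, K=[addR :: subL(12)]>
step 12: <C=-2, E=∅, S={0↦0, 1↦3}, K=[let u :: addR :: subL(12)]>
step 13: <C=u, E={u↦2}, S={0↦0, 1↦3, 2↦-2}, K=[addR :: subL(12)]>
step 14: <C=(if0 2 then 1 else 0), E=∅, S={0↦0, 1↦3, 2↦-2}, K=[addL(-2) :: subL(12)]>
step 15: <C=2, E=∅, S={0↦0, 1↦3, 2↦-2}, K=[if0 :: addL(-2) :: subL(12)]>
step 16: <C=0, E=∅, S={0↦0, 1↦3, 2↦-2}, K=[addL(-2) :: subL(12)]>
→ final value 14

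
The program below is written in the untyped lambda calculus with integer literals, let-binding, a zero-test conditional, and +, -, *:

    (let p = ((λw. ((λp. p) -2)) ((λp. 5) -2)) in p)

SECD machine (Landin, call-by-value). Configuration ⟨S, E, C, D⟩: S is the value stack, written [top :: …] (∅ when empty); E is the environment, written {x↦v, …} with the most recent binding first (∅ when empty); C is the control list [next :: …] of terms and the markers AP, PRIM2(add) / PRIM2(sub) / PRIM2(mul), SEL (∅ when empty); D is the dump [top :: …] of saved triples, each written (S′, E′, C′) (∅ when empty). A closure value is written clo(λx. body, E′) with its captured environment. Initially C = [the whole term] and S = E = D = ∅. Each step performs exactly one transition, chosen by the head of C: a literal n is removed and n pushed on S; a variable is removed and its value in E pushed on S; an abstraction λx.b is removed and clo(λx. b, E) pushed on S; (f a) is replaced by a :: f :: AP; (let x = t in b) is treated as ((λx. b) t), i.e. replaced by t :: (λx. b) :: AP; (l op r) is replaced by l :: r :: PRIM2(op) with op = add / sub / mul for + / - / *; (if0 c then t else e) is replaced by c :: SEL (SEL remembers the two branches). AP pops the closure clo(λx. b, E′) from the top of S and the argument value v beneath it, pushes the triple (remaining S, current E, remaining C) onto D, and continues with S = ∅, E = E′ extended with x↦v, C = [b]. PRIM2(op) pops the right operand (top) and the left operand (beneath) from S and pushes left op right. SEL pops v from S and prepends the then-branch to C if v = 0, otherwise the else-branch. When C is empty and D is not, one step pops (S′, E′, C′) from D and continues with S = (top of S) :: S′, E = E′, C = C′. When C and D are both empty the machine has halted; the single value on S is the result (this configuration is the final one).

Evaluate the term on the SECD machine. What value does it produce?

Answer: -2

Derivation:
[0] ⟨S=∅; E=∅; C=[(let p = ((λw. ((λp. p) -2)) ((λp. 5) -2)) in p)]; D=∅⟩
[1] ⟨S=∅; E=∅; C=[((λw. ((λp. p) -2)) ((λp. 5) -2)) :: (λp. p) :: AP]; D=∅⟩
[2] ⟨S=∅; E=∅; C=[((λp. 5) -2) :: (λw. ((λp. p) -2)) :: AP :: (λp. p) :: AP]; D=∅⟩
[3] ⟨S=∅; E=∅; C=[-2 :: (λp. 5) :: AP :: (λw. ((λp. p) -2)) :: AP :: (λp. p) :: AP]; D=∅⟩
[4] ⟨S=[-2]; E=∅; C=[(λp. 5) :: AP :: (λw. ((λp. p) -2)) :: AP :: (λp. p) :: AP]; D=∅⟩
[5] ⟨S=[clo(λp. 5, ∅) :: -2]; E=∅; C=[AP :: (λw. ((λp. p) -2)) :: AP :: (λp. p) :: AP]; D=∅⟩
[6] ⟨S=∅; E={p↦-2}; C=[5]; D=[(∅, ∅, [(λw. ((λp. p) -2)) :: AP :: (λp. p) :: AP])]⟩
[7] ⟨S=[5]; E={p↦-2}; C=∅; D=[(∅, ∅, [(λw. ((λp. p) -2)) :: AP :: (λp. p) :: AP])]⟩
[8] ⟨S=[5]; E=∅; C=[(λw. ((λp. p) -2)) :: AP :: (λp. p) :: AP]; D=∅⟩
[9] ⟨S=[clo(λw. ((λp. p) -2), ∅) :: 5]; E=∅; C=[AP :: (λp. p) :: AP]; D=∅⟩
[10] ⟨S=∅; E={w↦5}; C=[((λp. p) -2)]; D=[(∅, ∅, [(λp. p) :: AP])]⟩
[11] ⟨S=∅; E={w↦5}; C=[-2 :: (λp. p) :: AP]; D=[(∅, ∅, [(λp. p) :: AP])]⟩
[12] ⟨S=[-2]; E={w↦5}; C=[(λp. p) :: AP]; D=[(∅, ∅, [(λp. p) :: AP])]⟩
[13] ⟨S=[clo(λp. p, {w↦5}) :: -2]; E={w↦5}; C=[AP]; D=[(∅, ∅, [(λp. p) :: AP])]⟩
[14] ⟨S=∅; E={p↦-2, w↦5}; C=[p]; D=[(∅, {w↦5}, ∅) :: (∅, ∅, [(λp. p) :: AP])]⟩
[15] ⟨S=[-2]; E={p↦-2, w↦5}; C=∅; D=[(∅, {w↦5}, ∅) :: (∅, ∅, [(λp. p) :: AP])]⟩
[16] ⟨S=[-2]; E={w↦5}; C=∅; D=[(∅, ∅, [(λp. p) :: AP])]⟩
[17] ⟨S=[-2]; E=∅; C=[(λp. p) :: AP]; D=∅⟩
[18] ⟨S=[clo(λp. p, ∅) :: -2]; E=∅; C=[AP]; D=∅⟩
[19] ⟨S=∅; E={p↦-2}; C=[p]; D=[(∅, ∅, ∅)]⟩
[20] ⟨S=[-2]; E={p↦-2}; C=∅; D=[(∅, ∅, ∅)]⟩
[21] ⟨S=[-2]; E=∅; C=∅; D=∅⟩
→ final value -2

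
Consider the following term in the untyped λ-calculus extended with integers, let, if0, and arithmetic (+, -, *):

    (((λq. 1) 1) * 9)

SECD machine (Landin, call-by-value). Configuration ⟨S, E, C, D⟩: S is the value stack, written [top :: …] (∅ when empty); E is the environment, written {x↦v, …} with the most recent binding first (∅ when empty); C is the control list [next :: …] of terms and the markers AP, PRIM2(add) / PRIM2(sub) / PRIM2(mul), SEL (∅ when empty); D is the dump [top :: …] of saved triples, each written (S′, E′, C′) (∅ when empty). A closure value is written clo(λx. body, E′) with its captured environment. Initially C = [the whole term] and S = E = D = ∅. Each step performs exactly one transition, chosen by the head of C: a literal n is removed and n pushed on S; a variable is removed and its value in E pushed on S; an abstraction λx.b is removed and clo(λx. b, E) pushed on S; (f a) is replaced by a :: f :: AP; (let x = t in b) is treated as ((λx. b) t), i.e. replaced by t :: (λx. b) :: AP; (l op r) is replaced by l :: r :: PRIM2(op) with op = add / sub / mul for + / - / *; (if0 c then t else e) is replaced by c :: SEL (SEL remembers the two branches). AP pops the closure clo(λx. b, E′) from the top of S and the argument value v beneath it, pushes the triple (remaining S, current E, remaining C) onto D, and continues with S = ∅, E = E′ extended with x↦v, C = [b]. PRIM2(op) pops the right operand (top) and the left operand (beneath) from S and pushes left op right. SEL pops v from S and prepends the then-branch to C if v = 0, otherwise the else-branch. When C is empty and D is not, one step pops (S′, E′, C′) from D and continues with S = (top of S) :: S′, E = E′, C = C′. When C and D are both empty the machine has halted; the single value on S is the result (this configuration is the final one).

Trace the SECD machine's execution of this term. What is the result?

0. <S=∅, E=∅, C=[(((λq. 1) 1) * 9)], D=∅>
1. <S=∅, E=∅, C=[((λq. 1) 1) :: 9 :: PRIM2(mul)], D=∅>
2. <S=∅, E=∅, C=[1 :: (λq. 1) :: AP :: 9 :: PRIM2(mul)], D=∅>
3. <S=[1], E=∅, C=[(λq. 1) :: AP :: 9 :: PRIM2(mul)], D=∅>
4. <S=[clo(λq. 1, ∅) :: 1], E=∅, C=[AP :: 9 :: PRIM2(mul)], D=∅>
5. <S=∅, E={q↦1}, C=[1], D=[(∅, ∅, [9 :: PRIM2(mul)])]>
6. <S=[1], E={q↦1}, C=∅, D=[(∅, ∅, [9 :: PRIM2(mul)])]>
7. <S=[1], E=∅, C=[9 :: PRIM2(mul)], D=∅>
8. <S=[9 :: 1], E=∅, C=[PRIM2(mul)], D=∅>
9. <S=[9], E=∅, C=∅, D=∅>
→ final value 9

Answer: 9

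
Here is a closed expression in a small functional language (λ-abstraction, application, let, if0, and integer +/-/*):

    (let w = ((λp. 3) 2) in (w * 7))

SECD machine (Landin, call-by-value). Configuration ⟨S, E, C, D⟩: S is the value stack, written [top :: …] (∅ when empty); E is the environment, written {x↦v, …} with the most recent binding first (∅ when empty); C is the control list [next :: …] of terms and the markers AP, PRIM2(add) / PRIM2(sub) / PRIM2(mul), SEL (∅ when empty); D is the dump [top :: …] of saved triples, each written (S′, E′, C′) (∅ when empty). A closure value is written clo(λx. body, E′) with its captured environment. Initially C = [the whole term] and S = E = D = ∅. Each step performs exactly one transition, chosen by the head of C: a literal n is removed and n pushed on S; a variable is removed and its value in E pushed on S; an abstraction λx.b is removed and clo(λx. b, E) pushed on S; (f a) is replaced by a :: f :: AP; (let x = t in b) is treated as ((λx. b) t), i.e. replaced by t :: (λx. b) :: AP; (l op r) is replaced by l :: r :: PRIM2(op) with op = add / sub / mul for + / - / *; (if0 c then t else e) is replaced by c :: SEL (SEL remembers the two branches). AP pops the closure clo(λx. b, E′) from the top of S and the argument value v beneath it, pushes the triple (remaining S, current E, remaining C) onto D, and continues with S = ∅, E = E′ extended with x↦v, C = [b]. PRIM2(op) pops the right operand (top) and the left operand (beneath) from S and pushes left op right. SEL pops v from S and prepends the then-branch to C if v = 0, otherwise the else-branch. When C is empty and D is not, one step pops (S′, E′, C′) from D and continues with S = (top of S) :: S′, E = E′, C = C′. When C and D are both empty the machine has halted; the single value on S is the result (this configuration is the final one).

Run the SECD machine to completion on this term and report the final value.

0. [S=∅ | E=∅ | C=[(let w = ((λp. 3) 2) in (w * 7))] | D=∅]
1. [S=∅ | E=∅ | C=[((λp. 3) 2) :: (λw. (w * 7)) :: AP] | D=∅]
2. [S=∅ | E=∅ | C=[2 :: (λp. 3) :: AP :: (λw. (w * 7)) :: AP] | D=∅]
3. [S=[2] | E=∅ | C=[(λp. 3) :: AP :: (λw. (w * 7)) :: AP] | D=∅]
4. [S=[clo(λp. 3, ∅) :: 2] | E=∅ | C=[AP :: (λw. (w * 7)) :: AP] | D=∅]
5. [S=∅ | E={p↦2} | C=[3] | D=[(∅, ∅, [(λw. (w * 7)) :: AP])]]
6. [S=[3] | E={p↦2} | C=∅ | D=[(∅, ∅, [(λw. (w * 7)) :: AP])]]
7. [S=[3] | E=∅ | C=[(λw. (w * 7)) :: AP] | D=∅]
8. [S=[clo(λw. (w * 7), ∅) :: 3] | E=∅ | C=[AP] | D=∅]
9. [S=∅ | E={w↦3} | C=[(w * 7)] | D=[(∅, ∅, ∅)]]
10. [S=∅ | E={w↦3} | C=[w :: 7 :: PRIM2(mul)] | D=[(∅, ∅, ∅)]]
11. [S=[3] | E={w↦3} | C=[7 :: PRIM2(mul)] | D=[(∅, ∅, ∅)]]
12. [S=[7 :: 3] | E={w↦3} | C=[PRIM2(mul)] | D=[(∅, ∅, ∅)]]
13. [S=[21] | E={w↦3} | C=∅ | D=[(∅, ∅, ∅)]]
14. [S=[21] | E=∅ | C=∅ | D=∅]
→ final value 21

Answer: 21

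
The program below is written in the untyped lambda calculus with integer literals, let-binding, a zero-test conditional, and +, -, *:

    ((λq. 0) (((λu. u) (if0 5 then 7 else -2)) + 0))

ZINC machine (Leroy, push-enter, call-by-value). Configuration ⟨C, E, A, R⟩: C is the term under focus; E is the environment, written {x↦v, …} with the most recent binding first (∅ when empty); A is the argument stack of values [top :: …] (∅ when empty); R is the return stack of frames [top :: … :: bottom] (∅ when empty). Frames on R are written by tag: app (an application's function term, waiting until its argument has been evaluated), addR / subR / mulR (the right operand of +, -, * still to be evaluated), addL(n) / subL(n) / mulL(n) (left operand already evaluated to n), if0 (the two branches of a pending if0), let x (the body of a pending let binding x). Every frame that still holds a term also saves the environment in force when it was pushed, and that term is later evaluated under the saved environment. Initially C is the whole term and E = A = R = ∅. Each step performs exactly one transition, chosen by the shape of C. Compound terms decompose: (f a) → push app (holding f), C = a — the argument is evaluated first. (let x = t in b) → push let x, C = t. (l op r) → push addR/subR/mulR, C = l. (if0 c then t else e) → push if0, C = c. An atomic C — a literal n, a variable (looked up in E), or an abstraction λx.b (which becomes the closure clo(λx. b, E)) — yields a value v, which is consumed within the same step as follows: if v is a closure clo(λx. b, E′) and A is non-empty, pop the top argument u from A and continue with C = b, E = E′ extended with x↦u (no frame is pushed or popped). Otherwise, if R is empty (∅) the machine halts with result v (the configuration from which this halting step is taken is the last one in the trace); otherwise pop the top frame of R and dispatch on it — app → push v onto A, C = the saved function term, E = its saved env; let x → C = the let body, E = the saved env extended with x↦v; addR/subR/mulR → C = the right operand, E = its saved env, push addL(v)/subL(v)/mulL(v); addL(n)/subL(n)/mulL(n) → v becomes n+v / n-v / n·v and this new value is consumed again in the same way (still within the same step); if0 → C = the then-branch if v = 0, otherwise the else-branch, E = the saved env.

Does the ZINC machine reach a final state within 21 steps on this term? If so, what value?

Answer: 0

Derivation:
[0] [C=((λq. 0) (((λu. u) (if0 5 then 7 else -2)) + 0)) | E=∅ | A=∅ | R=∅]
[1] [C=(((λu. u) (if0 5 then 7 else -2)) + 0) | E=∅ | A=∅ | R=[app]]
[2] [C=((λu. u) (if0 5 then 7 else -2)) | E=∅ | A=∅ | R=[addR :: app]]
[3] [C=(if0 5 then 7 else -2) | E=∅ | A=∅ | R=[app :: addR :: app]]
[4] [C=5 | E=∅ | A=∅ | R=[if0 :: app :: addR :: app]]
[5] [C=-2 | E=∅ | A=∅ | R=[app :: addR :: app]]
[6] [C=(λu. u) | E=∅ | A=[-2] | R=[addR :: app]]
[7] [C=u | E={u↦-2} | A=∅ | R=[addR :: app]]
[8] [C=0 | E=∅ | A=∅ | R=[addL(-2) :: app]]
[9] [C=(λq. 0) | E=∅ | A=[-2] | R=∅]
[10] [C=0 | E={q↦-2} | A=∅ | R=∅]
→ final value 0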